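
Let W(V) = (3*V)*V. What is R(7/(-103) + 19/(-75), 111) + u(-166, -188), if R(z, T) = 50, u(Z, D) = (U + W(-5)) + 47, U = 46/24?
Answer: 2087/12 ≈ 173.92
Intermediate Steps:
W(V) = 3*V²
U = 23/12 (U = 46*(1/24) = 23/12 ≈ 1.9167)
u(Z, D) = 1487/12 (u(Z, D) = (23/12 + 3*(-5)²) + 47 = (23/12 + 3*25) + 47 = (23/12 + 75) + 47 = 923/12 + 47 = 1487/12)
R(7/(-103) + 19/(-75), 111) + u(-166, -188) = 50 + 1487/12 = 2087/12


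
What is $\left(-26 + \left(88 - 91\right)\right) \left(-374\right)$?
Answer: $10846$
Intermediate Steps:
$\left(-26 + \left(88 - 91\right)\right) \left(-374\right) = \left(-26 - 3\right) \left(-374\right) = \left(-29\right) \left(-374\right) = 10846$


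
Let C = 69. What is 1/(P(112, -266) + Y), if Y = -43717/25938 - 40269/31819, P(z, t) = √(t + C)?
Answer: -2010093394975281990/140119357831773753973 - 681155119483573284*I*√197/140119357831773753973 ≈ -0.014346 - 0.068231*I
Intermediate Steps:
P(z, t) = √(69 + t) (P(z, t) = √(t + 69) = √(69 + t))
Y = -2435528545/825321222 (Y = -43717*1/25938 - 40269*1/31819 = -43717/25938 - 40269/31819 = -2435528545/825321222 ≈ -2.9510)
1/(P(112, -266) + Y) = 1/(√(69 - 266) - 2435528545/825321222) = 1/(√(-197) - 2435528545/825321222) = 1/(I*√197 - 2435528545/825321222) = 1/(-2435528545/825321222 + I*√197)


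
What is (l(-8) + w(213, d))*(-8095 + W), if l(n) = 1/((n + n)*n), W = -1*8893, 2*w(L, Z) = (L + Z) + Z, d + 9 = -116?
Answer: 10052649/32 ≈ 3.1415e+5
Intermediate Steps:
d = -125 (d = -9 - 116 = -125)
w(L, Z) = Z + L/2 (w(L, Z) = ((L + Z) + Z)/2 = (L + 2*Z)/2 = Z + L/2)
W = -8893
l(n) = 1/(2*n**2) (l(n) = 1/(((2*n))*n) = (1/(2*n))/n = 1/(2*n**2))
(l(-8) + w(213, d))*(-8095 + W) = ((1/2)/(-8)**2 + (-125 + (1/2)*213))*(-8095 - 8893) = ((1/2)*(1/64) + (-125 + 213/2))*(-16988) = (1/128 - 37/2)*(-16988) = -2367/128*(-16988) = 10052649/32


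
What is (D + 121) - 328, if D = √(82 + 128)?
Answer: -207 + √210 ≈ -192.51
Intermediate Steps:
D = √210 ≈ 14.491
(D + 121) - 328 = (√210 + 121) - 328 = (121 + √210) - 328 = -207 + √210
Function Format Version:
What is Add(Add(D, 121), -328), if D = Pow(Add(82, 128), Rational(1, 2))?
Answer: Add(-207, Pow(210, Rational(1, 2))) ≈ -192.51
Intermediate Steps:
D = Pow(210, Rational(1, 2)) ≈ 14.491
Add(Add(D, 121), -328) = Add(Add(Pow(210, Rational(1, 2)), 121), -328) = Add(Add(121, Pow(210, Rational(1, 2))), -328) = Add(-207, Pow(210, Rational(1, 2)))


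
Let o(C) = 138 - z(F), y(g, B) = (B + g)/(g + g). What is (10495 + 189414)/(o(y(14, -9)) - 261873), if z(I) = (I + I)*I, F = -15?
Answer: -199909/262185 ≈ -0.76247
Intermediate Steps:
y(g, B) = (B + g)/(2*g) (y(g, B) = (B + g)/((2*g)) = (B + g)*(1/(2*g)) = (B + g)/(2*g))
z(I) = 2*I² (z(I) = (2*I)*I = 2*I²)
o(C) = -312 (o(C) = 138 - 2*(-15)² = 138 - 2*225 = 138 - 1*450 = 138 - 450 = -312)
(10495 + 189414)/(o(y(14, -9)) - 261873) = (10495 + 189414)/(-312 - 261873) = 199909/(-262185) = 199909*(-1/262185) = -199909/262185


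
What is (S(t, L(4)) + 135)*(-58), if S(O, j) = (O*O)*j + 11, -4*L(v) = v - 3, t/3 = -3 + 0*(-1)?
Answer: -14587/2 ≈ -7293.5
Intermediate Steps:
t = -9 (t = 3*(-3 + 0*(-1)) = 3*(-3 + 0) = 3*(-3) = -9)
L(v) = ¾ - v/4 (L(v) = -(v - 3)/4 = -(-3 + v)/4 = ¾ - v/4)
S(O, j) = 11 + j*O² (S(O, j) = O²*j + 11 = j*O² + 11 = 11 + j*O²)
(S(t, L(4)) + 135)*(-58) = ((11 + (¾ - ¼*4)*(-9)²) + 135)*(-58) = ((11 + (¾ - 1)*81) + 135)*(-58) = ((11 - ¼*81) + 135)*(-58) = ((11 - 81/4) + 135)*(-58) = (-37/4 + 135)*(-58) = (503/4)*(-58) = -14587/2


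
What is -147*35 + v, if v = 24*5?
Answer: -5025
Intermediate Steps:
v = 120
-147*35 + v = -147*35 + 120 = -5145 + 120 = -5025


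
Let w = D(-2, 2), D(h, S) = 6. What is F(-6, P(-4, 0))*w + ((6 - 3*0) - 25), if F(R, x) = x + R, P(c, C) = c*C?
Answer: -55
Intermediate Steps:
w = 6
P(c, C) = C*c
F(R, x) = R + x
F(-6, P(-4, 0))*w + ((6 - 3*0) - 25) = (-6 + 0*(-4))*6 + ((6 - 3*0) - 25) = (-6 + 0)*6 + ((6 + 0) - 25) = -6*6 + (6 - 25) = -36 - 19 = -55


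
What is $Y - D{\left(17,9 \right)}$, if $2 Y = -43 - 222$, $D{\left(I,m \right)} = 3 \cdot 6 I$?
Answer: $- \frac{877}{2} \approx -438.5$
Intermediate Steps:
$D{\left(I,m \right)} = 18 I$
$Y = - \frac{265}{2}$ ($Y = \frac{-43 - 222}{2} = \frac{1}{2} \left(-265\right) = - \frac{265}{2} \approx -132.5$)
$Y - D{\left(17,9 \right)} = - \frac{265}{2} - 18 \cdot 17 = - \frac{265}{2} - 306 = - \frac{877}{2}$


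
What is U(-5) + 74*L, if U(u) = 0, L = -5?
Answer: -370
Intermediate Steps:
U(-5) + 74*L = 0 + 74*(-5) = 0 - 370 = -370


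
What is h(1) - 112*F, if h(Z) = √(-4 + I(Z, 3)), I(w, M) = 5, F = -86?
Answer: 9633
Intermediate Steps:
h(Z) = 1 (h(Z) = √(-4 + 5) = √1 = 1)
h(1) - 112*F = 1 - 112*(-86) = 1 + 9632 = 9633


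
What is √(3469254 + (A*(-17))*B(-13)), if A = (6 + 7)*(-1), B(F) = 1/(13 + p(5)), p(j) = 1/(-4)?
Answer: √31223442/3 ≈ 1862.6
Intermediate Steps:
p(j) = -¼
B(F) = 4/51 (B(F) = 1/(13 - ¼) = 1/(51/4) = 4/51)
A = -13 (A = 13*(-1) = -13)
√(3469254 + (A*(-17))*B(-13)) = √(3469254 - 13*(-17)*(4/51)) = √(3469254 + 221*(4/51)) = √(3469254 + 52/3) = √(10407814/3) = √31223442/3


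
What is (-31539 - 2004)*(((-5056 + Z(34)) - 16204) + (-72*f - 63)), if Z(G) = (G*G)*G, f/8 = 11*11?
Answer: 1734676245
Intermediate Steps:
f = 968 (f = 8*(11*11) = 8*121 = 968)
Z(G) = G³ (Z(G) = G²*G = G³)
(-31539 - 2004)*(((-5056 + Z(34)) - 16204) + (-72*f - 63)) = (-31539 - 2004)*(((-5056 + 34³) - 16204) + (-72*968 - 63)) = -33543*(((-5056 + 39304) - 16204) + (-69696 - 63)) = -33543*((34248 - 16204) - 69759) = -33543*(18044 - 69759) = -33543*(-51715) = 1734676245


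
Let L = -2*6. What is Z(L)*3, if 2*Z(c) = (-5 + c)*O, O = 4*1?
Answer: -102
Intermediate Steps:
O = 4
L = -12
Z(c) = -10 + 2*c (Z(c) = ((-5 + c)*4)/2 = (-20 + 4*c)/2 = -10 + 2*c)
Z(L)*3 = (-10 + 2*(-12))*3 = (-10 - 24)*3 = -34*3 = -102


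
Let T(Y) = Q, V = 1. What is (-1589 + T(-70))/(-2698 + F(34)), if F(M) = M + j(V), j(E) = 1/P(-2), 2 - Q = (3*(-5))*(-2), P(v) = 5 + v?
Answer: 4851/7991 ≈ 0.60706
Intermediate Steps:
Q = -28 (Q = 2 - 3*(-5)*(-2) = 2 - (-15)*(-2) = 2 - 1*30 = 2 - 30 = -28)
j(E) = ⅓ (j(E) = 1/(5 - 2) = 1/3 = ⅓)
T(Y) = -28
F(M) = ⅓ + M (F(M) = M + ⅓ = ⅓ + M)
(-1589 + T(-70))/(-2698 + F(34)) = (-1589 - 28)/(-2698 + (⅓ + 34)) = -1617/(-2698 + 103/3) = -1617/(-7991/3) = -1617*(-3/7991) = 4851/7991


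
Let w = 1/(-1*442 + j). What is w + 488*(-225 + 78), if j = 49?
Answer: -28192249/393 ≈ -71736.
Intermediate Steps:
w = -1/393 (w = 1/(-1*442 + 49) = 1/(-442 + 49) = 1/(-393) = -1/393 ≈ -0.0025445)
w + 488*(-225 + 78) = -1/393 + 488*(-225 + 78) = -1/393 + 488*(-147) = -1/393 - 71736 = -28192249/393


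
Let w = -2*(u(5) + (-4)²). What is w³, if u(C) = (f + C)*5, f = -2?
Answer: -238328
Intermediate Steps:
u(C) = -10 + 5*C (u(C) = (-2 + C)*5 = -10 + 5*C)
w = -62 (w = -2*((-10 + 5*5) + (-4)²) = -2*((-10 + 25) + 16) = -2*(15 + 16) = -2*31 = -62)
w³ = (-62)³ = -238328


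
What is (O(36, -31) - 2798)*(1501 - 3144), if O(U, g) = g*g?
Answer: 3018191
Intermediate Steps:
O(U, g) = g**2
(O(36, -31) - 2798)*(1501 - 3144) = ((-31)**2 - 2798)*(1501 - 3144) = (961 - 2798)*(-1643) = -1837*(-1643) = 3018191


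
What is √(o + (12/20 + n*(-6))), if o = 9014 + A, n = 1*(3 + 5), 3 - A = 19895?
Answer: I*√273135/5 ≈ 104.52*I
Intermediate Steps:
A = -19892 (A = 3 - 1*19895 = 3 - 19895 = -19892)
n = 8 (n = 1*8 = 8)
o = -10878 (o = 9014 - 19892 = -10878)
√(o + (12/20 + n*(-6))) = √(-10878 + (12/20 + 8*(-6))) = √(-10878 + (12*(1/20) - 48)) = √(-10878 + (⅗ - 48)) = √(-10878 - 237/5) = √(-54627/5) = I*√273135/5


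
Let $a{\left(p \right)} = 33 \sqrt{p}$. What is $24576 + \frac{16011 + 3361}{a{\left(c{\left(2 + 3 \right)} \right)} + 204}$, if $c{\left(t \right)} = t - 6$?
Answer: $\frac{351156656}{14235} - \frac{213092 i}{14235} \approx 24669.0 - 14.97 i$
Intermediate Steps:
$c{\left(t \right)} = -6 + t$ ($c{\left(t \right)} = t - 6 = -6 + t$)
$24576 + \frac{16011 + 3361}{a{\left(c{\left(2 + 3 \right)} \right)} + 204} = 24576 + \frac{16011 + 3361}{33 \sqrt{-6 + \left(2 + 3\right)} + 204} = 24576 + \frac{19372}{33 \sqrt{-6 + 5} + 204} = 24576 + \frac{19372}{33 \sqrt{-1} + 204} = 24576 + \frac{19372}{33 i + 204} = 24576 + \frac{19372}{204 + 33 i} = 24576 + 19372 \frac{204 - 33 i}{42705} = 24576 + \frac{19372 \left(204 - 33 i\right)}{42705}$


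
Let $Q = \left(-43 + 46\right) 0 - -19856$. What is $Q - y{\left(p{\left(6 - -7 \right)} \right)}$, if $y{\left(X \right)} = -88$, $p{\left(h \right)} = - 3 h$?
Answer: $19944$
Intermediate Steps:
$Q = 19856$ ($Q = 3 \cdot 0 + 19856 = 0 + 19856 = 19856$)
$Q - y{\left(p{\left(6 - -7 \right)} \right)} = 19856 - -88 = 19856 + 88 = 19944$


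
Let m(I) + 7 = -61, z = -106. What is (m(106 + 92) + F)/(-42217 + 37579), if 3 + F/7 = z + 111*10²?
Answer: -25623/1546 ≈ -16.574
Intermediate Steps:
m(I) = -68 (m(I) = -7 - 61 = -68)
F = 76937 (F = -21 + 7*(-106 + 111*10²) = -21 + 7*(-106 + 111*100) = -21 + 7*(-106 + 11100) = -21 + 7*10994 = -21 + 76958 = 76937)
(m(106 + 92) + F)/(-42217 + 37579) = (-68 + 76937)/(-42217 + 37579) = 76869/(-4638) = 76869*(-1/4638) = -25623/1546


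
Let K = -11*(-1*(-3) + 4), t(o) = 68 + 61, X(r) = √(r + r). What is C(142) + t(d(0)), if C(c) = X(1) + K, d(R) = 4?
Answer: 52 + √2 ≈ 53.414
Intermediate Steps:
X(r) = √2*√r (X(r) = √(2*r) = √2*√r)
t(o) = 129
K = -77 (K = -11*(3 + 4) = -77 ≈ -77.000)
C(c) = -77 + √2 (C(c) = √2*√1 - 77 = √2*1 - 77 = √2 - 77 = -77 + √2)
C(142) + t(d(0)) = (-77 + √2) + 129 = 52 + √2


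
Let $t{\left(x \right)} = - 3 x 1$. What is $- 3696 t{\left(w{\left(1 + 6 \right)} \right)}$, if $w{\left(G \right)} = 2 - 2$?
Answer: $0$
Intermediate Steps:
$w{\left(G \right)} = 0$
$t{\left(x \right)} = - 3 x$
$- 3696 t{\left(w{\left(1 + 6 \right)} \right)} = - 3696 \left(\left(-3\right) 0\right) = \left(-3696\right) 0 = 0$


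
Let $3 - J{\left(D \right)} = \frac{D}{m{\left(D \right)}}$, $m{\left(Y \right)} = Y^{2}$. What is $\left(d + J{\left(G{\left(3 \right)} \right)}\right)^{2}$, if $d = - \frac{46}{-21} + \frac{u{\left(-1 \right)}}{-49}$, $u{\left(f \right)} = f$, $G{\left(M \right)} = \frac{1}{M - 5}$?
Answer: $\frac{1123600}{21609} \approx 51.997$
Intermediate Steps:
$G{\left(M \right)} = \frac{1}{-5 + M}$
$J{\left(D \right)} = 3 - \frac{1}{D}$ ($J{\left(D \right)} = 3 - \frac{D}{D^{2}} = 3 - \frac{1}{D}$)
$d = \frac{325}{147}$ ($d = - \frac{46}{-21} - \frac{1}{-49} = \left(-46\right) \left(- \frac{1}{21}\right) - - \frac{1}{49} = \frac{46}{21} + \frac{1}{49} = \frac{325}{147} \approx 2.2109$)
$\left(d + J{\left(G{\left(3 \right)} \right)}\right)^{2} = \left(\frac{325}{147} + \left(3 - \frac{1}{\frac{1}{-5 + 3}}\right)\right)^{2} = \left(\frac{325}{147} + \left(3 - \frac{1}{\frac{1}{-2}}\right)\right)^{2} = \left(\frac{325}{147} + \left(3 - \frac{1}{- \frac{1}{2}}\right)\right)^{2} = \left(\frac{325}{147} + \left(3 - -2\right)\right)^{2} = \left(\frac{325}{147} + \left(3 + 2\right)\right)^{2} = \left(\frac{325}{147} + 5\right)^{2} = \left(\frac{1060}{147}\right)^{2} = \frac{1123600}{21609}$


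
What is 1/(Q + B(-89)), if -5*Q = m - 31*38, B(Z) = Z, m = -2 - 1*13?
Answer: 5/748 ≈ 0.0066845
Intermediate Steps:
m = -15 (m = -2 - 13 = -15)
Q = 1193/5 (Q = -(-15 - 31*38)/5 = -(-15 - 1178)/5 = -⅕*(-1193) = 1193/5 ≈ 238.60)
1/(Q + B(-89)) = 1/(1193/5 - 89) = 1/(748/5) = 5/748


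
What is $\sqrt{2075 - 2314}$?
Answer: $i \sqrt{239} \approx 15.46 i$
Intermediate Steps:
$\sqrt{2075 - 2314} = \sqrt{-239} = i \sqrt{239}$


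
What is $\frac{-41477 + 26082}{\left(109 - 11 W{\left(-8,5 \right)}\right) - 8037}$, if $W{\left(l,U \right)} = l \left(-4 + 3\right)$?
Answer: $\frac{15395}{8016} \approx 1.9205$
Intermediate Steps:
$W{\left(l,U \right)} = - l$ ($W{\left(l,U \right)} = l \left(-1\right) = - l$)
$\frac{-41477 + 26082}{\left(109 - 11 W{\left(-8,5 \right)}\right) - 8037} = \frac{-41477 + 26082}{\left(109 - 11 \left(\left(-1\right) \left(-8\right)\right)\right) - 8037} = - \frac{15395}{\left(109 - 88\right) - 8037} = - \frac{15395}{21 - 8037} = - \frac{15395}{-8016} = \left(-15395\right) \left(- \frac{1}{8016}\right) = \frac{15395}{8016}$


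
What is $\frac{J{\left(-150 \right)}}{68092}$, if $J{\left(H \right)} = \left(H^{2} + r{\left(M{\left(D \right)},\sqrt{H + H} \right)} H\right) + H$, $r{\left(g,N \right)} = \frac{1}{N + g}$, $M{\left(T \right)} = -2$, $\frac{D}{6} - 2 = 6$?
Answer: $\frac{58575}{178448} + \frac{375 i \sqrt{3}}{5174992} \approx 0.32825 + 0.00012551 i$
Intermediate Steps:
$D = 48$ ($D = 12 + 6 \cdot 6 = 12 + 36 = 48$)
$J{\left(H \right)} = H + H^{2} + \frac{H}{-2 + \sqrt{2} \sqrt{H}}$ ($J{\left(H \right)} = \left(H^{2} + \frac{H}{\sqrt{H + H} - 2}\right) + H = \left(H^{2} + \frac{H}{\sqrt{2 H} - 2}\right) + H = \left(H^{2} + \frac{H}{\sqrt{2} \sqrt{H} - 2}\right) + H = \left(H^{2} + \frac{H}{-2 + \sqrt{2} \sqrt{H}}\right) + H = H + H^{2} + \frac{H}{-2 + \sqrt{2} \sqrt{H}}$)
$\frac{J{\left(-150 \right)}}{68092} = \frac{\left(-150\right) \frac{1}{-2 + \sqrt{2} \sqrt{-150}} \left(1 + \left(1 - 150\right) \left(-2 + \sqrt{2} \sqrt{-150}\right)\right)}{68092} = - \frac{150 \left(1 - 149 \left(-2 + \sqrt{2} \cdot 5 i \sqrt{6}\right)\right)}{-2 + \sqrt{2} \cdot 5 i \sqrt{6}} \cdot \frac{1}{68092} = - \frac{150 \left(1 - 149 \left(-2 + 10 i \sqrt{3}\right)\right)}{-2 + 10 i \sqrt{3}} \cdot \frac{1}{68092} = - \frac{150 \left(1 + \left(298 - 1490 i \sqrt{3}\right)\right)}{-2 + 10 i \sqrt{3}} \cdot \frac{1}{68092} = - \frac{150 \left(299 - 1490 i \sqrt{3}\right)}{-2 + 10 i \sqrt{3}} \cdot \frac{1}{68092} = - \frac{75 \left(299 - 1490 i \sqrt{3}\right)}{34046 \left(-2 + 10 i \sqrt{3}\right)}$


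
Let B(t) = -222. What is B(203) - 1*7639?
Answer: -7861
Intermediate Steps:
B(203) - 1*7639 = -222 - 1*7639 = -222 - 7639 = -7861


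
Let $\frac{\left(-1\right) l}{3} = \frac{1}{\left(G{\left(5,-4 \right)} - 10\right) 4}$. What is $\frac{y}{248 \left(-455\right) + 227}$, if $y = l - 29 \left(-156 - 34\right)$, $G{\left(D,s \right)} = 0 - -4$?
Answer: $- \frac{44081}{900904} \approx -0.04893$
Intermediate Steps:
$G{\left(D,s \right)} = 4$ ($G{\left(D,s \right)} = 0 + 4 = 4$)
$l = \frac{1}{8}$ ($l = - \frac{3}{\left(4 - 10\right) 4} = - \frac{3}{\left(-6\right) 4} = - \frac{3}{-24} = \left(-3\right) \left(- \frac{1}{24}\right) = \frac{1}{8} \approx 0.125$)
$y = \frac{44081}{8}$ ($y = \frac{1}{8} - 29 \left(-156 - 34\right) = \frac{1}{8} - -5510 = \frac{1}{8} + 5510 = \frac{44081}{8} \approx 5510.1$)
$\frac{y}{248 \left(-455\right) + 227} = \frac{44081}{8 \left(248 \left(-455\right) + 227\right)} = \frac{44081}{8 \left(-112840 + 227\right)} = \frac{44081}{8 \left(-112613\right)} = \frac{44081}{8} \left(- \frac{1}{112613}\right) = - \frac{44081}{900904}$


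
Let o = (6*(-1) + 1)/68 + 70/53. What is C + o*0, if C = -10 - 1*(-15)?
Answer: 5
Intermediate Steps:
o = 4495/3604 (o = (-6 + 1)*(1/68) + 70*(1/53) = -5*1/68 + 70/53 = -5/68 + 70/53 = 4495/3604 ≈ 1.2472)
C = 5 (C = -10 + 15 = 5)
C + o*0 = 5 + (4495/3604)*0 = 5 + 0 = 5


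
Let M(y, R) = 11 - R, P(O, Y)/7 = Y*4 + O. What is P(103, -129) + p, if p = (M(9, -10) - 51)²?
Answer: -1991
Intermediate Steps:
P(O, Y) = 7*O + 28*Y (P(O, Y) = 7*(Y*4 + O) = 7*(4*Y + O) = 7*(O + 4*Y) = 7*O + 28*Y)
p = 900 (p = ((11 - 1*(-10)) - 51)² = ((11 + 10) - 51)² = (21 - 51)² = (-30)² = 900)
P(103, -129) + p = (7*103 + 28*(-129)) + 900 = (721 - 3612) + 900 = -2891 + 900 = -1991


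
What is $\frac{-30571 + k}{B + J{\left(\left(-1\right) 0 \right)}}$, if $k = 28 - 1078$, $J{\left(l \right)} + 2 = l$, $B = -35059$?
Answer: $\frac{31621}{35061} \approx 0.90189$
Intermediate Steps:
$J{\left(l \right)} = -2 + l$
$k = -1050$ ($k = 28 - 1078 = -1050$)
$\frac{-30571 + k}{B + J{\left(\left(-1\right) 0 \right)}} = \frac{-30571 - 1050}{-35059 - 2} = - \frac{31621}{-35059 + \left(-2 + 0\right)} = - \frac{31621}{-35059 - 2} = - \frac{31621}{-35061} = \left(-31621\right) \left(- \frac{1}{35061}\right) = \frac{31621}{35061}$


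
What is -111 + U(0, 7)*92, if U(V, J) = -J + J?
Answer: -111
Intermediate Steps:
U(V, J) = 0
-111 + U(0, 7)*92 = -111 + 0*92 = -111 + 0 = -111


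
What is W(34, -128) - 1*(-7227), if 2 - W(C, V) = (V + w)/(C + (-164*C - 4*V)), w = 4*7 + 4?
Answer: 18180887/2515 ≈ 7229.0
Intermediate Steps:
w = 32 (w = 28 + 4 = 32)
W(C, V) = 2 - (32 + V)/(-163*C - 4*V) (W(C, V) = 2 - (V + 32)/(C + (-164*C - 4*V)) = 2 - (32 + V)/(-163*C - 4*V))
W(34, -128) - 1*(-7227) = (32 + 9*(-128) + 326*34)/(4*(-128) + 163*34) - 1*(-7227) = (32 - 1152 + 11084)/(-512 + 5542) + 7227 = 9964/5030 + 7227 = (1/5030)*9964 + 7227 = 4982/2515 + 7227 = 18180887/2515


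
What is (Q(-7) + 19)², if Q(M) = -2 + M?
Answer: 100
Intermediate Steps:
(Q(-7) + 19)² = ((-2 - 7) + 19)² = (-9 + 19)² = 10² = 100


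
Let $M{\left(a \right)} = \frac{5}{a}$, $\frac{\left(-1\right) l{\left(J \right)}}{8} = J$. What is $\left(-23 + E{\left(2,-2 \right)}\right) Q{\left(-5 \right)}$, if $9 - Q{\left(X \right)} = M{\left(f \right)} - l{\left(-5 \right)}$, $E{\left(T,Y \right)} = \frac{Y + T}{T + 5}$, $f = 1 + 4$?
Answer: $-1104$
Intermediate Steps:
$f = 5$
$E{\left(T,Y \right)} = \frac{T + Y}{5 + T}$
$l{\left(J \right)} = - 8 J$
$Q{\left(X \right)} = 48$ ($Q{\left(X \right)} = 9 - \left(\frac{5}{5} - \left(-8\right) \left(-5\right)\right) = 9 - \left(5 \cdot \frac{1}{5} - 40\right) = 9 - \left(1 - 40\right) = 9 - -39 = 9 + 39 = 48$)
$\left(-23 + E{\left(2,-2 \right)}\right) Q{\left(-5 \right)} = \left(-23 + \frac{2 - 2}{5 + 2}\right) 48 = \left(-23 + \frac{1}{7} \cdot 0\right) 48 = \left(-23 + 0\right) 48 = \left(-23\right) 48 = -1104$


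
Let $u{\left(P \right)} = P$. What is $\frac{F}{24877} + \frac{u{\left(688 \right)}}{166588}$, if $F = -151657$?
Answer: $- \frac{6311780235}{1036052419} \approx -6.0921$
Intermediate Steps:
$\frac{F}{24877} + \frac{u{\left(688 \right)}}{166588} = - \frac{151657}{24877} + \frac{688}{166588} = \left(-151657\right) \frac{1}{24877} + 688 \cdot \frac{1}{166588} = - \frac{151657}{24877} + \frac{172}{41647} = - \frac{6311780235}{1036052419}$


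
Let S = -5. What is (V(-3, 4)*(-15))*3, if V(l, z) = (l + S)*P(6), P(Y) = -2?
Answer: -720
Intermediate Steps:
V(l, z) = 10 - 2*l (V(l, z) = (l - 5)*(-2) = (-5 + l)*(-2) = 10 - 2*l)
(V(-3, 4)*(-15))*3 = ((10 - 2*(-3))*(-15))*3 = ((10 + 6)*(-15))*3 = (16*(-15))*3 = -240*3 = -720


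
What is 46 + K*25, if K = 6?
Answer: 196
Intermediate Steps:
46 + K*25 = 46 + 6*25 = 46 + 150 = 196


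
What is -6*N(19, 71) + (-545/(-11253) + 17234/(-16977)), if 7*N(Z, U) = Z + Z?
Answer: -4983376603/148588363 ≈ -33.538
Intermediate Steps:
N(Z, U) = 2*Z/7 (N(Z, U) = (Z + Z)/7 = (2*Z)/7 = 2*Z/7)
-6*N(19, 71) + (-545/(-11253) + 17234/(-16977)) = -12*19/7 + (-545/(-11253) + 17234/(-16977)) = -6*38/7 + (-545*(-1/11253) + 17234*(-1/16977)) = -228/7 + (545/11253 - 17234/16977) = -228/7 - 20520193/21226909 = -4983376603/148588363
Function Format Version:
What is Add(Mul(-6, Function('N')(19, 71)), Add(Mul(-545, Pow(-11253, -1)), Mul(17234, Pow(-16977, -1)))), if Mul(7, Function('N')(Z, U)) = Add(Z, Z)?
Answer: Rational(-4983376603, 148588363) ≈ -33.538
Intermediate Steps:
Function('N')(Z, U) = Mul(Rational(2, 7), Z) (Function('N')(Z, U) = Mul(Rational(1, 7), Add(Z, Z)) = Mul(Rational(1, 7), Mul(2, Z)) = Mul(Rational(2, 7), Z))
Add(Mul(-6, Function('N')(19, 71)), Add(Mul(-545, Pow(-11253, -1)), Mul(17234, Pow(-16977, -1)))) = Add(Mul(-6, Mul(Rational(2, 7), 19)), Add(Mul(-545, Pow(-11253, -1)), Mul(17234, Pow(-16977, -1)))) = Add(Mul(-6, Rational(38, 7)), Add(Mul(-545, Rational(-1, 11253)), Mul(17234, Rational(-1, 16977)))) = Add(Rational(-228, 7), Add(Rational(545, 11253), Rational(-17234, 16977))) = Add(Rational(-228, 7), Rational(-20520193, 21226909)) = Rational(-4983376603, 148588363)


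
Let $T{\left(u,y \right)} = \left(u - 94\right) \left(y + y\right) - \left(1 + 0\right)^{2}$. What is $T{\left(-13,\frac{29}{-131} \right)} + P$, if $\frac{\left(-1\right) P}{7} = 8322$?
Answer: $- \frac{7625199}{131} \approx -58208.0$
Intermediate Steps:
$P = -58254$ ($P = \left(-7\right) 8322 = -58254$)
$T{\left(u,y \right)} = -1 + 2 y \left(-94 + u\right)$ ($T{\left(u,y \right)} = \left(-94 + u\right) 2 y - 1^{2} = 2 y \left(-94 + u\right) - 1 = -1 + 2 y \left(-94 + u\right)$)
$T{\left(-13,\frac{29}{-131} \right)} + P = \left(-1 - 188 \frac{29}{-131} + 2 \left(-13\right) \frac{29}{-131}\right) - 58254 = \left(-1 - 188 \cdot 29 \left(- \frac{1}{131}\right) + 2 \left(-13\right) 29 \left(- \frac{1}{131}\right)\right) - 58254 = \left(-1 - - \frac{5452}{131} + 2 \left(-13\right) \left(- \frac{29}{131}\right)\right) - 58254 = \left(-1 + \frac{5452}{131} + \frac{754}{131}\right) - 58254 = \frac{6075}{131} - 58254 = - \frac{7625199}{131}$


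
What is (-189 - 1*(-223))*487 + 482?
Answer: 17040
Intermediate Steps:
(-189 - 1*(-223))*487 + 482 = (-189 + 223)*487 + 482 = 34*487 + 482 = 16558 + 482 = 17040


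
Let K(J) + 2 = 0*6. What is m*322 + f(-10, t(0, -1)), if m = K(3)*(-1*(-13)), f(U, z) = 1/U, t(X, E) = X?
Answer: -83721/10 ≈ -8372.1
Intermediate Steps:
K(J) = -2 (K(J) = -2 + 0*6 = -2 + 0 = -2)
m = -26 (m = -(-2)*(-13) = -2*13 = -26)
m*322 + f(-10, t(0, -1)) = -26*322 + 1/(-10) = -8372 - ⅒ = -83721/10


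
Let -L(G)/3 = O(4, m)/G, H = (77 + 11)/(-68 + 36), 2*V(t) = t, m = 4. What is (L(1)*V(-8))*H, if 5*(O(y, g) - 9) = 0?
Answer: -297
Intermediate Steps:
V(t) = t/2
O(y, g) = 9 (O(y, g) = 9 + (⅕)*0 = 9 + 0 = 9)
H = -11/4 (H = 88/(-32) = 88*(-1/32) = -11/4 ≈ -2.7500)
L(G) = -27/G
(L(1)*V(-8))*H = ((-27/1)*((½)*(-8)))*(-11/4) = (-27*1*(-4))*(-11/4) = -27*(-4)*(-11/4) = 108*(-11/4) = -297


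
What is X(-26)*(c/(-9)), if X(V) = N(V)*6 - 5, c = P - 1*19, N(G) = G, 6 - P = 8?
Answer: -1127/3 ≈ -375.67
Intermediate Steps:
P = -2 (P = 6 - 1*8 = 6 - 8 = -2)
c = -21 (c = -2 - 1*19 = -2 - 19 = -21)
X(V) = -5 + 6*V (X(V) = V*6 - 5 = 6*V - 5 = -5 + 6*V)
X(-26)*(c/(-9)) = (-5 + 6*(-26))*(-21/(-9)) = (-5 - 156)*(-21*(-⅑)) = -161*7/3 = -1127/3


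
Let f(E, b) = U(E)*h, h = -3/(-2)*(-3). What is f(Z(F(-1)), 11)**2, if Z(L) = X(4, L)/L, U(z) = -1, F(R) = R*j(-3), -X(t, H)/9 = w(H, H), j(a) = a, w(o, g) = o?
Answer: 81/4 ≈ 20.250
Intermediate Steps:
X(t, H) = -9*H
h = -9/2 (h = -3*(-1/2)*(-3) = (3/2)*(-3) = -9/2 ≈ -4.5000)
F(R) = -3*R (F(R) = R*(-3) = -3*R)
Z(L) = -9 (Z(L) = (-9*L)/L = -9)
f(E, b) = 9/2 (f(E, b) = -1*(-9/2) = 9/2)
f(Z(F(-1)), 11)**2 = (9/2)**2 = 81/4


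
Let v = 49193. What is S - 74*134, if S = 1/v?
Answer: -487797787/49193 ≈ -9916.0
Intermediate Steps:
S = 1/49193 ≈ 2.0328e-5
S - 74*134 = 1/49193 - 74*134 = 1/49193 - 1*9916 = 1/49193 - 9916 = -487797787/49193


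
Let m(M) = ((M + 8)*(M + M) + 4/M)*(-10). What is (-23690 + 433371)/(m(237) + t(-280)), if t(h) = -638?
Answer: -97094397/275379346 ≈ -0.35258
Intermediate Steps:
m(M) = -40/M - 20*M*(8 + M) (m(M) = ((8 + M)*(2*M) + 4/M)*(-10) = (2*M*(8 + M) + 4/M)*(-10) = (4/M + 2*M*(8 + M))*(-10) = -40/M - 20*M*(8 + M))
(-23690 + 433371)/(m(237) + t(-280)) = (-23690 + 433371)/(20*(-2 + 237²*(-8 - 1*237))/237 - 638) = 409681/(20*(1/237)*(-2 + 56169*(-8 - 237)) - 638) = 409681/(20*(1/237)*(-2 + 56169*(-245)) - 638) = 409681/(20*(1/237)*(-2 - 13761405) - 638) = 409681/(20*(1/237)*(-13761407) - 638) = 409681/(-275228140/237 - 638) = 409681/(-275379346/237) = 409681*(-237/275379346) = -97094397/275379346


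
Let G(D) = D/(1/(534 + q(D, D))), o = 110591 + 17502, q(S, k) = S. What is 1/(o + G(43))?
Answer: 1/152904 ≈ 6.5401e-6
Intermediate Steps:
o = 128093
G(D) = D*(534 + D) (G(D) = D/(1/(534 + D)) = D*(534 + D))
1/(o + G(43)) = 1/(128093 + 43*(534 + 43)) = 1/(128093 + 43*577) = 1/(128093 + 24811) = 1/152904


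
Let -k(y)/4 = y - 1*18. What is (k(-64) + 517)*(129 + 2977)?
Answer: 2624570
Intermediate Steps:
k(y) = 72 - 4*y (k(y) = -4*(y - 1*18) = -4*(y - 18) = -4*(-18 + y) = 72 - 4*y)
(k(-64) + 517)*(129 + 2977) = ((72 - 4*(-64)) + 517)*(129 + 2977) = ((72 + 256) + 517)*3106 = (328 + 517)*3106 = 845*3106 = 2624570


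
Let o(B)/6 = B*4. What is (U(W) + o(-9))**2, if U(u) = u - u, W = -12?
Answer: 46656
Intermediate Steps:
o(B) = 24*B (o(B) = 6*(B*4) = 6*(4*B) = 24*B)
U(u) = 0
(U(W) + o(-9))**2 = (0 + 24*(-9))**2 = (0 - 216)**2 = (-216)**2 = 46656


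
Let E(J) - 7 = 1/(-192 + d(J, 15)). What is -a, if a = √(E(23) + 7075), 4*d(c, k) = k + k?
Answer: -2*√26785874/123 ≈ -84.155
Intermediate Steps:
d(c, k) = k/2 (d(c, k) = (k + k)/4 = (2*k)/4 = k/2)
E(J) = 2581/369 (E(J) = 7 + 1/(-192 + (½)*15) = 7 + 1/(-192 + 15/2) = 7 + 1/(-369/2) = 7 - 2/369 = 2581/369)
a = 2*√26785874/123 (a = √(2581/369 + 7075) = √(2613256/369) = 2*√26785874/123 ≈ 84.155)
-a = -2*√26785874/123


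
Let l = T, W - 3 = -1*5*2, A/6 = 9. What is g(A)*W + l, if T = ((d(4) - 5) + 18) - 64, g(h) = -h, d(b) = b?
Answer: 331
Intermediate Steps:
A = 54 (A = 6*9 = 54)
T = -47 (T = ((4 - 5) + 18) - 64 = (-1 + 18) - 64 = 17 - 64 = -47)
W = -7 (W = 3 - 1*5*2 = 3 - 5*2 = 3 - 10 = -7)
l = -47
g(A)*W + l = -1*54*(-7) - 47 = -54*(-7) - 47 = 378 - 47 = 331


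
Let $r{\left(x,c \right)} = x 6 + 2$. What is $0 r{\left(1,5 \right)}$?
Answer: $0$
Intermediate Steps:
$r{\left(x,c \right)} = 2 + 6 x$ ($r{\left(x,c \right)} = 6 x + 2 = 2 + 6 x$)
$0 r{\left(1,5 \right)} = 0 \left(2 + 6 \cdot 1\right) = 0 \left(2 + 6\right) = 0 \cdot 8 = 0$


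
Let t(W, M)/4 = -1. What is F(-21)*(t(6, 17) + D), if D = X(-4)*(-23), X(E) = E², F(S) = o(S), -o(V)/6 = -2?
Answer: -4464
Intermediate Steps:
o(V) = 12 (o(V) = -6*(-2) = 12)
F(S) = 12
t(W, M) = -4 (t(W, M) = 4*(-1) = -4)
D = -368 (D = (-4)²*(-23) = 16*(-23) = -368)
F(-21)*(t(6, 17) + D) = 12*(-4 - 368) = 12*(-372) = -4464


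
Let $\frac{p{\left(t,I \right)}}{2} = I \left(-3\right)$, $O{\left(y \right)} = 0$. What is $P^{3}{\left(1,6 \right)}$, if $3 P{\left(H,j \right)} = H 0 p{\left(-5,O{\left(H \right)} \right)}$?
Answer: $0$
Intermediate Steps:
$p{\left(t,I \right)} = - 6 I$ ($p{\left(t,I \right)} = 2 I \left(-3\right) = 2 \left(- 3 I\right) = - 6 I$)
$P{\left(H,j \right)} = 0$ ($P{\left(H,j \right)} = \frac{H 0 \left(\left(-6\right) 0\right)}{3} = \frac{0 \cdot 0}{3} = \frac{1}{3} \cdot 0 = 0$)
$P^{3}{\left(1,6 \right)} = 0^{3} = 0$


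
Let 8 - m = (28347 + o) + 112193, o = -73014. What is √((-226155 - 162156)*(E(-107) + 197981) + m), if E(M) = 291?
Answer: I*√76991266110 ≈ 2.7747e+5*I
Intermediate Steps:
m = -67518 (m = 8 - ((28347 - 73014) + 112193) = 8 - (-44667 + 112193) = 8 - 1*67526 = 8 - 67526 = -67518)
√((-226155 - 162156)*(E(-107) + 197981) + m) = √((-226155 - 162156)*(291 + 197981) - 67518) = √(-388311*198272 - 67518) = √(-76991198592 - 67518) = √(-76991266110) = I*√76991266110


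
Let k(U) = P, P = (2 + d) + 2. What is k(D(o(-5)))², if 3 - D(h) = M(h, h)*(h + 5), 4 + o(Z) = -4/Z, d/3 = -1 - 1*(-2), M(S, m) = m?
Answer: 49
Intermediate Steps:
d = 3 (d = 3*(-1 - 1*(-2)) = 3*(-1 + 2) = 3*1 = 3)
o(Z) = -4 - 4/Z
D(h) = 3 - h*(5 + h) (D(h) = 3 - h*(h + 5) = 3 - h*(5 + h))
P = 7 (P = (2 + 3) + 2 = 5 + 2 = 7)
k(U) = 7
k(D(o(-5)))² = 7² = 49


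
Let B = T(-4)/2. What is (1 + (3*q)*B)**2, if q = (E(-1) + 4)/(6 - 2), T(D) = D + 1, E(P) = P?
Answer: 361/64 ≈ 5.6406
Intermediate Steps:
T(D) = 1 + D
q = 3/4 (q = (-1 + 4)/(6 - 2) = 3/4 ≈ 0.75000)
B = -3/2 (B = (1 - 4)/2 = -3*1/2 = -3/2 ≈ -1.5000)
(1 + (3*q)*B)**2 = (1 + (3*(3/4))*(-3/2))**2 = (1 + (9/4)*(-3/2))**2 = (1 - 27/8)**2 = (-19/8)**2 = 361/64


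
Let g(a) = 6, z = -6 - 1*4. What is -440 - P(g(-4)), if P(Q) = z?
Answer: -430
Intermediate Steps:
z = -10 (z = -6 - 4 = -10)
P(Q) = -10
-440 - P(g(-4)) = -440 - 1*(-10) = -440 + 10 = -430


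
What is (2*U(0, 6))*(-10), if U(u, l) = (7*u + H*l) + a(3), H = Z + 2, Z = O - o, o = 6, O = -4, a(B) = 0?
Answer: 960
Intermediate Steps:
Z = -10 (Z = -4 - 1*6 = -4 - 6 = -10)
H = -8 (H = -10 + 2 = -8)
U(u, l) = -8*l + 7*u (U(u, l) = (7*u - 8*l) + 0 = (-8*l + 7*u) + 0 = -8*l + 7*u)
(2*U(0, 6))*(-10) = (2*(-8*6 + 7*0))*(-10) = (2*(-48 + 0))*(-10) = (2*(-48))*(-10) = -96*(-10) = 960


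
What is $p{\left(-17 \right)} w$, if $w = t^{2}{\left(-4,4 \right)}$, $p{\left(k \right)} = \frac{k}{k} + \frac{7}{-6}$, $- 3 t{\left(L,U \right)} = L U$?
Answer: $- \frac{128}{27} \approx -4.7407$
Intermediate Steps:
$t{\left(L,U \right)} = - \frac{L U}{3}$
$p{\left(k \right)} = - \frac{1}{6}$ ($p{\left(k \right)} = 1 + 7 \left(- \frac{1}{6}\right) = 1 - \frac{7}{6} = - \frac{1}{6}$)
$w = \frac{256}{9}$ ($w = \left(\left(- \frac{1}{3}\right) \left(-4\right) 4\right)^{2} = \left(\frac{16}{3}\right)^{2} = \frac{256}{9} \approx 28.444$)
$p{\left(-17 \right)} w = \left(- \frac{1}{6}\right) \frac{256}{9} = - \frac{128}{27}$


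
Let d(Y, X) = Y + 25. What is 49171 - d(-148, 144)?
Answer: 49294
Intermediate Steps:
d(Y, X) = 25 + Y
49171 - d(-148, 144) = 49171 - (25 - 148) = 49171 - 1*(-123) = 49171 + 123 = 49294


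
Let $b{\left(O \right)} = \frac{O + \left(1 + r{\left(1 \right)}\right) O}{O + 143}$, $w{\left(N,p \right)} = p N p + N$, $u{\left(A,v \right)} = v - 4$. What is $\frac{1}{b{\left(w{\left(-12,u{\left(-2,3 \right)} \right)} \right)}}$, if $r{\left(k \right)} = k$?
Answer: $- \frac{119}{72} \approx -1.6528$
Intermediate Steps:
$u{\left(A,v \right)} = -4 + v$
$w{\left(N,p \right)} = N + N p^{2}$ ($w{\left(N,p \right)} = N p p + N = N p^{2} + N = N + N p^{2}$)
$b{\left(O \right)} = \frac{3 O}{143 + O}$ ($b{\left(O \right)} = \frac{O + \left(1 + 1\right) O}{O + 143} = \frac{O + 2 O}{143 + O} = \frac{3 O}{143 + O}$)
$\frac{1}{b{\left(w{\left(-12,u{\left(-2,3 \right)} \right)} \right)}} = \frac{1}{3 \left(- 12 \left(1 + \left(-4 + 3\right)^{2}\right)\right) \frac{1}{143 - 12 \left(1 + \left(-4 + 3\right)^{2}\right)}} = \frac{1}{3 \left(- 12 \left(1 + \left(-1\right)^{2}\right)\right) \frac{1}{143 - 12 \left(1 + \left(-1\right)^{2}\right)}} = \frac{1}{3 \left(- 12 \left(1 + 1\right)\right) \frac{1}{143 - 12 \left(1 + 1\right)}} = \frac{1}{3 \left(\left(-12\right) 2\right) \frac{1}{143 - 24}} = \frac{1}{3 \left(-24\right) \frac{1}{143 - 24}} = \frac{1}{3 \left(-24\right) \frac{1}{119}} = \frac{1}{- \frac{72}{119}} = - \frac{119}{72}$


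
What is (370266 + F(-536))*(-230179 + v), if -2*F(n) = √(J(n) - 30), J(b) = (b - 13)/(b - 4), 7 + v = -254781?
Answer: -179566791222 + 484967*I*√26085/60 ≈ -1.7957e+11 + 1.3054e+6*I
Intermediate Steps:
v = -254788 (v = -7 - 254781 = -254788)
J(b) = (-13 + b)/(-4 + b)
F(n) = -√(-30 + (-13 + n)/(-4 + n))/2 (F(n) = -√((-13 + n)/(-4 + n) - 30)/2 = -√(-30 + (-13 + n)/(-4 + n))/2)
(370266 + F(-536))*(-230179 + v) = (370266 - 3*I*√1739*√(-1/(-4 - 536))/2)*(-230179 - 254788) = (370266 - 3*I*√1739*√(-1/(-540))/2)*(-484967) = (370266 - I*√26085/30/2)*(-484967) = (370266 - I*√26085/60)*(-484967) = -179566791222 + 484967*I*√26085/60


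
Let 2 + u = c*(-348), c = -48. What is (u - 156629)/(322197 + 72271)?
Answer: -8231/23204 ≈ -0.35472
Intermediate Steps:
u = 16702 (u = -2 - 48*(-348) = -2 + 16704 = 16702)
(u - 156629)/(322197 + 72271) = (16702 - 156629)/(322197 + 72271) = -139927/394468 = -139927*1/394468 = -8231/23204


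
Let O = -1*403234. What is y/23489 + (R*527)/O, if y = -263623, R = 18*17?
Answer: -55044819950/4735781713 ≈ -11.623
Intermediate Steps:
R = 306
O = -403234
y/23489 + (R*527)/O = -263623/23489 + (306*527)/(-403234) = -263623*1/23489 + 161262*(-1/403234) = -263623/23489 - 80631/201617 = -55044819950/4735781713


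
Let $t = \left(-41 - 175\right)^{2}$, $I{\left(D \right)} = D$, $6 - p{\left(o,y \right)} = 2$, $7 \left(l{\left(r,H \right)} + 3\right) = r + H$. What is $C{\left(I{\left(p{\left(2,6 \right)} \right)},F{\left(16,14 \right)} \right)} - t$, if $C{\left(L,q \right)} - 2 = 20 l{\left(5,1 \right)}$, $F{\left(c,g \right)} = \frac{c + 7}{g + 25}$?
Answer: $- \frac{326878}{7} \approx -46697.0$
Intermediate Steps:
$l{\left(r,H \right)} = -3 + \frac{H}{7} + \frac{r}{7}$ ($l{\left(r,H \right)} = -3 + \frac{r + H}{7} = -3 + \frac{H + r}{7} = -3 + \left(\frac{H}{7} + \frac{r}{7}\right) = -3 + \frac{H}{7} + \frac{r}{7}$)
$p{\left(o,y \right)} = 4$ ($p{\left(o,y \right)} = 6 - 2 = 4$)
$F{\left(c,g \right)} = \frac{7 + c}{25 + g}$
$C{\left(L,q \right)} = - \frac{286}{7}$ ($C{\left(L,q \right)} = 2 + 20 \left(-3 + \frac{1}{7} \cdot 1 + \frac{1}{7} \cdot 5\right) = 2 + 20 \left(-3 + \frac{1}{7} + \frac{5}{7}\right) = 2 + 20 \left(- \frac{15}{7}\right) = 2 - \frac{300}{7} = - \frac{286}{7}$)
$t = 46656$ ($t = \left(-216\right)^{2} = 46656$)
$C{\left(I{\left(p{\left(2,6 \right)} \right)},F{\left(16,14 \right)} \right)} - t = - \frac{286}{7} - 46656 = - \frac{326878}{7}$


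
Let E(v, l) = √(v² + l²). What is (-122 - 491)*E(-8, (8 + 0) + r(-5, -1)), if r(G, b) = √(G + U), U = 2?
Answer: -613*√(125 + 16*I*√3) ≈ -6895.0 - 755.15*I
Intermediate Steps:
r(G, b) = √(2 + G) (r(G, b) = √(G + 2) = √(2 + G))
E(v, l) = √(l² + v²)
(-122 - 491)*E(-8, (8 + 0) + r(-5, -1)) = (-122 - 491)*√(((8 + 0) + √(2 - 5))² + (-8)²) = -613*√((8 + √(-3))² + 64) = -613*√((8 + I*√3)² + 64) = -613*√(64 + (8 + I*√3)²)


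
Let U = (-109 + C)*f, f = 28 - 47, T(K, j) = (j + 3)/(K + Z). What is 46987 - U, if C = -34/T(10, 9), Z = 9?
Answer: 263359/6 ≈ 43893.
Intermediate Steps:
T(K, j) = (3 + j)/(9 + K) (T(K, j) = (j + 3)/(K + 9) = (3 + j)/(9 + K))
C = -323/6 (C = -34*(9 + 10)/(3 + 9) = -34/(12/19) = -34/((1/19)*12) = -34/12/19 = -34*19/12 = -323/6 ≈ -53.833)
f = -19
U = 18563/6 (U = (-109 - 323/6)*(-19) = -977/6*(-19) = 18563/6 ≈ 3093.8)
46987 - U = 46987 - 1*18563/6 = 46987 - 18563/6 = 263359/6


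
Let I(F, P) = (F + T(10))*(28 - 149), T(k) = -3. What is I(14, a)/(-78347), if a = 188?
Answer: 1331/78347 ≈ 0.016989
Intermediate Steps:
I(F, P) = 363 - 121*F (I(F, P) = (F - 3)*(28 - 149) = (-3 + F)*(-121) = 363 - 121*F)
I(14, a)/(-78347) = (363 - 121*14)/(-78347) = (363 - 1694)*(-1/78347) = -1331*(-1/78347) = 1331/78347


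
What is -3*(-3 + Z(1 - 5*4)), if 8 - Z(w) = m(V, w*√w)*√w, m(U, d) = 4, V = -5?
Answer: -15 + 12*I*√19 ≈ -15.0 + 52.307*I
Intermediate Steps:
Z(w) = 8 - 4*√w
-3*(-3 + Z(1 - 5*4)) = -3*(-3 + (8 - 4*√(1 - 5*4))) = -3*(-3 + (8 - 4*√(1 - 20))) = -3*(-3 + (8 - 4*I*√19)) = -3*(5 - 4*I*√19) = -15 + 12*I*√19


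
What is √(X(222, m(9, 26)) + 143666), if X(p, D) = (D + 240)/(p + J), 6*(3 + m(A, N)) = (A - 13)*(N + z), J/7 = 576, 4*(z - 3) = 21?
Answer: √2599854978721/4254 ≈ 379.03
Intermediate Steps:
z = 33/4 (z = 3 + (¼)*21 = 3 + 21/4 = 33/4 ≈ 8.2500)
J = 4032 (J = 7*576 = 4032)
m(A, N) = -3 + (-13 + A)*(33/4 + N)/6 (m(A, N) = -3 + ((A - 13)*(N + 33/4))/6 = -3 + ((-13 + A)*(33/4 + N))/6 = -3 + (-13 + A)*(33/4 + N)/6)
X(p, D) = (240 + D)/(4032 + p) (X(p, D) = (D + 240)/(p + 4032) = (240 + D)/(4032 + p))
√(X(222, m(9, 26)) + 143666) = √((240 + (-167/8 - 13/6*26 + (11/8)*9 + (⅙)*9*26))/(4032 + 222) + 143666) = √((240 + (-167/8 - 169/3 + 99/8 + 39))/4254 + 143666) = √((240 - 155/6)/4254 + 143666) = √((1/4254)*(1285/6) + 143666) = √(1285/25524 + 143666) = √(3666932269/25524) = √2599854978721/4254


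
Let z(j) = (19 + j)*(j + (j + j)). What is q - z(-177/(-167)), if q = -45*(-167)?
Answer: 207806985/27889 ≈ 7451.2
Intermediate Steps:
z(j) = 3*j*(19 + j) (z(j) = (19 + j)*(j + 2*j) = (19 + j)*(3*j) = 3*j*(19 + j))
q = 7515
q - z(-177/(-167)) = 7515 - 3*(-177/(-167))*(19 - 177/(-167)) = 7515 - 3*(-177*(-1/167))*(19 - 177*(-1/167)) = 7515 - 3*177*(19 + 177/167)/167 = 7515 - 3*177*3350/(167*167) = 7515 - 1*1778850/27889 = 7515 - 1778850/27889 = 207806985/27889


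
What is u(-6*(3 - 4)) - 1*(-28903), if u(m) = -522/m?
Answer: 28816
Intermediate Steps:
u(-6*(3 - 4)) - 1*(-28903) = -522*(-1/(6*(3 - 4))) - 1*(-28903) = -522/((-6*(-1))) + 28903 = -522/6 + 28903 = -522*⅙ + 28903 = -87 + 28903 = 28816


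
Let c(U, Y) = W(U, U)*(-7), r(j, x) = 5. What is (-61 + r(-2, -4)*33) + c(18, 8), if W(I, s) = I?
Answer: -22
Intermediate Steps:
c(U, Y) = -7*U (c(U, Y) = U*(-7) = -7*U)
(-61 + r(-2, -4)*33) + c(18, 8) = (-61 + 5*33) - 7*18 = (-61 + 165) - 126 = 104 - 126 = -22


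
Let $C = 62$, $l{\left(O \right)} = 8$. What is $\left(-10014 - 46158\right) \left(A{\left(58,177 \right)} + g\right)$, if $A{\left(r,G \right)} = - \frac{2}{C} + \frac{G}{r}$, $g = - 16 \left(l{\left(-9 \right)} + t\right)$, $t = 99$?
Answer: $\frac{2783908782}{29} \approx 9.5997 \cdot 10^{7}$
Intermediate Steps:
$g = -1712$ ($g = - 16 \left(8 + 99\right) = \left(-16\right) 107 = -1712$)
$A{\left(r,G \right)} = - \frac{1}{31} + \frac{G}{r}$ ($A{\left(r,G \right)} = - \frac{2}{62} + \frac{G}{r} = \left(-2\right) \frac{1}{62} + \frac{G}{r} = - \frac{1}{31} + \frac{G}{r}$)
$\left(-10014 - 46158\right) \left(A{\left(58,177 \right)} + g\right) = \left(-10014 - 46158\right) \left(\frac{177 - \frac{58}{31}}{58} - 1712\right) = - 56172 \left(\frac{177 - \frac{58}{31}}{58} - 1712\right) = - 56172 \left(\frac{1}{58} \cdot \frac{5429}{31} - 1712\right) = - 56172 \left(\frac{5429}{1798} - 1712\right) = \left(-56172\right) \left(- \frac{3072747}{1798}\right) = \frac{2783908782}{29}$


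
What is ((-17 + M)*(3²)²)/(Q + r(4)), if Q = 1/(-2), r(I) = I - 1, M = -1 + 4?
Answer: -2268/5 ≈ -453.60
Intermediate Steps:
M = 3
r(I) = -1 + I
Q = -½ ≈ -0.50000
((-17 + M)*(3²)²)/(Q + r(4)) = ((-17 + 3)*(3²)²)/(-½ + (-1 + 4)) = (-14*9²)/(-½ + 3) = (-14*81)/(5/2) = -1134*⅖ = -2268/5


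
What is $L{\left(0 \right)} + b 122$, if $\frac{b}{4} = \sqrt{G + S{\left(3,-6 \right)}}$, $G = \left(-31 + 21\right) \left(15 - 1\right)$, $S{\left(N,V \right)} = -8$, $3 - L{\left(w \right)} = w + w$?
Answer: $3 + 976 i \sqrt{37} \approx 3.0 + 5936.8 i$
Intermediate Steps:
$L{\left(w \right)} = 3 - 2 w$ ($L{\left(w \right)} = 3 - \left(w + w\right) = 3 - 2 w$)
$G = -140$ ($G = \left(-10\right) 14 = -140$)
$b = 8 i \sqrt{37}$ ($b = 4 \sqrt{-140 - 8} = 4 \sqrt{-148} = 4 \cdot 2 i \sqrt{37} = 8 i \sqrt{37} \approx 48.662 i$)
$L{\left(0 \right)} + b 122 = \left(3 - 0\right) + 8 i \sqrt{37} \cdot 122 = \left(3 + 0\right) + 976 i \sqrt{37} = 3 + 976 i \sqrt{37}$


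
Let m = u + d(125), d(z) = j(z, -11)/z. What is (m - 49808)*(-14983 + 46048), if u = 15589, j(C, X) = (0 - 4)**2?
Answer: -26575231467/25 ≈ -1.0630e+9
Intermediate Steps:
j(C, X) = 16 (j(C, X) = (-4)**2 = 16)
d(z) = 16/z
m = 1948641/125 (m = 15589 + 16/125 = 1948641/125 ≈ 15589.)
(m - 49808)*(-14983 + 46048) = (1948641/125 - 49808)*(-14983 + 46048) = -4277359/125*31065 = -26575231467/25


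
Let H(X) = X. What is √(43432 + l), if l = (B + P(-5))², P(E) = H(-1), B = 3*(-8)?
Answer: √44057 ≈ 209.90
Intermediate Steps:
B = -24
P(E) = -1
l = 625 (l = (-24 - 1)² = (-25)² = 625)
√(43432 + l) = √(43432 + 625) = √44057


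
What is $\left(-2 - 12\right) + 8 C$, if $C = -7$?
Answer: $-70$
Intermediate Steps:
$\left(-2 - 12\right) + 8 C = \left(-2 - 12\right) + 8 \left(-7\right) = \left(-2 - 12\right) - 56 = -14 - 56 = -70$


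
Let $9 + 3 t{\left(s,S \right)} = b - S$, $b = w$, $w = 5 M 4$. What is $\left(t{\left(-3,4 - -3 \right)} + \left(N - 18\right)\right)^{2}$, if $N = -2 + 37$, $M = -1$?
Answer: $25$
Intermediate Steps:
$N = 35$
$w = -20$ ($w = 5 \left(-1\right) 4 = \left(-5\right) 4 = -20$)
$b = -20$
$t{\left(s,S \right)} = - \frac{29}{3} - \frac{S}{3}$ ($t{\left(s,S \right)} = -3 + \frac{-20 - S}{3} = -3 - \left(\frac{20}{3} + \frac{S}{3}\right) = - \frac{29}{3} - \frac{S}{3}$)
$\left(t{\left(-3,4 - -3 \right)} + \left(N - 18\right)\right)^{2} = \left(\left(- \frac{29}{3} - \frac{4 - -3}{3}\right) + \left(35 - 18\right)\right)^{2} = \left(\left(- \frac{29}{3} - \frac{4 + 3}{3}\right) + \left(35 - 18\right)\right)^{2} = \left(\left(- \frac{29}{3} - \frac{7}{3}\right) + 17\right)^{2} = \left(-12 + 17\right)^{2} = 5^{2} = 25$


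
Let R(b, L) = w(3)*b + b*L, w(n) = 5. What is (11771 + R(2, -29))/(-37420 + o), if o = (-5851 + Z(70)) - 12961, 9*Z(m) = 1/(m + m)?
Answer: -14770980/70852319 ≈ -0.20848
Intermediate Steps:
Z(m) = 1/(18*m) (Z(m) = 1/(9*(m + m)) = 1/(9*((2*m))) = (1/(2*m))/9 = 1/(18*m))
R(b, L) = 5*b + L*b (R(b, L) = 5*b + b*L = 5*b + L*b)
o = -23703119/1260 (o = (-5851 + (1/18)/70) - 12961 = (-5851 + (1/18)*(1/70)) - 12961 = (-5851 + 1/1260) - 12961 = -7372259/1260 - 12961 = -23703119/1260 ≈ -18812.)
(11771 + R(2, -29))/(-37420 + o) = (11771 + 2*(5 - 29))/(-37420 - 23703119/1260) = (11771 + 2*(-24))/(-70852319/1260) = (11771 - 48)*(-1260/70852319) = 11723*(-1260/70852319) = -14770980/70852319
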